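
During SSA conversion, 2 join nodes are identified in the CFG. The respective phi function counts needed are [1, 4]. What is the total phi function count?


Total phi functions = sum of phi functions at each join node
= 1 + 4 = 5

5


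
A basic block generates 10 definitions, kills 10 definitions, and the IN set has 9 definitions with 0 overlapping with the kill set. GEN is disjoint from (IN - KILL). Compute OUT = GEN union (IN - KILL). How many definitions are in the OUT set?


IN - KILL: 9 - 0 = 9 surviving definitions
OUT = GEN + surviving = 10 + 9 = 19

19


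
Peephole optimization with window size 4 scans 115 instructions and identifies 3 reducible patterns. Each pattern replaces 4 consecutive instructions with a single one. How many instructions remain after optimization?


Each match removes 3 instructions.
Total removed = 3 * 3 = 9
Remaining = 115 - 9 = 106

106


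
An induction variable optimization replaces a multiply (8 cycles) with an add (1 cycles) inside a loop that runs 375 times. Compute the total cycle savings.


Per-iteration saving = 8 - 1 = 7
Total saved = 375 * 7 = 2625

2625


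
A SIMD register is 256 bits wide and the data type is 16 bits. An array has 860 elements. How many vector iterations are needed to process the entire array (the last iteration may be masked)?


Width = 256 / 16 = 16 elements per vector op
Iterations = ceil(860 / 16) = 54

54


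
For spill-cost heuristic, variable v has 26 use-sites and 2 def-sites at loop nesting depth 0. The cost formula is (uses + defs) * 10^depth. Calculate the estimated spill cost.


uses + defs = 26 + 2 = 28
10^0 = 1
Spill cost = 28 * 1 = 28

28


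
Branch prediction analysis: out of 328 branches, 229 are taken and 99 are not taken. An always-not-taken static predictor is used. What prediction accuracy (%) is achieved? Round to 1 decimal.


Predictor: always-not-taken
Correct predictions = 99
Accuracy = 99 / 328 * 100 = 30.2%

30.2


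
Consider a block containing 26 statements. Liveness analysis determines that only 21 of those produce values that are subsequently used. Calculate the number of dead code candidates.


Dead code = total statements - live definitions
= 26 - 21 = 5

5


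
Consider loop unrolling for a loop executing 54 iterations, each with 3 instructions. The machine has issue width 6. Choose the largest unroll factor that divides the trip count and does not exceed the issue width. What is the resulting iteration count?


Largest divisor of 54 <= 6 is 6
New iterations = 54 / 6 = 9

9


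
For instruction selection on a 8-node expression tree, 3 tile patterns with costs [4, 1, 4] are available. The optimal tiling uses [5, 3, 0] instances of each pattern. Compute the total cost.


Total cost = sum(count_i * cost_i)
= 5*4 + 3*1 + 0*4
= 23

23


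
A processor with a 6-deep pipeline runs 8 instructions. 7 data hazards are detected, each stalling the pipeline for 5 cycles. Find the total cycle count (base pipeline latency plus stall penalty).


Base cycles = 6 + 8 - 1 = 13
Total stalls = 7 * 5 = 35
Total = 13 + 35 = 48

48


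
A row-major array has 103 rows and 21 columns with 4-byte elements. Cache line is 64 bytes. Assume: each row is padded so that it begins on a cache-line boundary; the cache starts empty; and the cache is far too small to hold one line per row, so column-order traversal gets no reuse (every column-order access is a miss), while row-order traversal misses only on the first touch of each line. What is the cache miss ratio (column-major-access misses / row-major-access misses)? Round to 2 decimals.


Each row occupies 21 * 4 = 84 bytes and starts on a line boundary, so it spans ceil(84 / 64) = 2 cache lines.
Row-major traversal misses (one per line touched): 103 * ceil(21 * 4 / 64) = 206
Column-major traversal misses (no reuse, every access misses): 103 * 21 = 2163
Ratio = 2163 / 206 = 10.5

10.5


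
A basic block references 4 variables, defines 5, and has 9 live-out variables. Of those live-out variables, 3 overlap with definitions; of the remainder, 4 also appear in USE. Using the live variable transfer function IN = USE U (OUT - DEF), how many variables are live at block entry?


OUT - DEF: 9 - 3 = 6
|IN| = |USE| + |OUT - DEF| - |USE ∩ (OUT - DEF)| = 4 + 6 - 4 = 6

6


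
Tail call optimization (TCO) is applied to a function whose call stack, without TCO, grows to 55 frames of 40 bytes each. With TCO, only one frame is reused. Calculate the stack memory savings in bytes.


Without TCO: 55 * 40 = 2200 bytes
With TCO: reuse 1 frame = 40 bytes
Savings = 2200 - 40 = 2160

2160


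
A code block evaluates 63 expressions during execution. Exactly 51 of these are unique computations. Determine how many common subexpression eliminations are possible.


CSE count = total expressions - unique expressions
= 63 - 51 = 12

12


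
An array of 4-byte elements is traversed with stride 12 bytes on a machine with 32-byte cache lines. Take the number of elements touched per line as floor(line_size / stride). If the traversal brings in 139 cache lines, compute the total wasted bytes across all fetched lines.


Elements per line = floor(32 / 12) = 2
Bytes used per line = 2 * 4 = 8
Wasted per line = 32 - 8 = 24
Total wasted = 24 * 139 = 3336

3336


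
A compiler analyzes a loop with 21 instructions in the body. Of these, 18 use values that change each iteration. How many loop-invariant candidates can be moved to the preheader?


Invariant candidates = total - loop-dependent
= 21 - 18 = 3

3


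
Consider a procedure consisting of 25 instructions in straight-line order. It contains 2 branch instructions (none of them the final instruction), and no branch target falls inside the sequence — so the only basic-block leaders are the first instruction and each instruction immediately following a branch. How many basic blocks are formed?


With no in-sequence branch targets, the leaders are the first instruction plus the instruction after each branch.
Number of basic blocks = branches + 1
= 2 + 1 = 3

3


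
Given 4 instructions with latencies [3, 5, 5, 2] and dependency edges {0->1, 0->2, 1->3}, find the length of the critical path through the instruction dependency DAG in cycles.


Compute longest path through dependency graph: dist(Ik) = max over predecessors of dist + latency(Ik).
dist(I0) = latency 3 = 3
dist(I1) = dist(I0) + 5 = 3 + 5 = 8
dist(I2) = dist(I0) + 5 = 3 + 5 = 8
dist(I3) = dist(I1) + 2 = 8 + 2 = 10
Critical path = max dist = 10

10


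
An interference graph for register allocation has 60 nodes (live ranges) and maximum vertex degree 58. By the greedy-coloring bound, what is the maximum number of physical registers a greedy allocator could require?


Greedy coloring never needs more than (max_degree + 1) colors: when coloring a vertex, at most max_degree neighbors are already colored.
Upper bound = 58 + 1 = 59

59


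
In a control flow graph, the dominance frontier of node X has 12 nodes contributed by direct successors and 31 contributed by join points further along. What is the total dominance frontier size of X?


DF(X) = direct successor contributions + join point contributions
= 12 + 31 = 43

43


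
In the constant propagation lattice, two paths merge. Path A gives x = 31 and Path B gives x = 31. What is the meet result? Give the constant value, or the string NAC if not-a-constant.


Meet operation: if both paths give the same constant, result is that constant; if they differ, result is NAC (not-a-constant).
Path A: 31, Path B: 31 -> equal
Result: constant -> 31

31


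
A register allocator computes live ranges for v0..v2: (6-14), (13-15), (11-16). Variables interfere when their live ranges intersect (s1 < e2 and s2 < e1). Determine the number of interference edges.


Check all pairs for overlapping intervals.
Two intervals (s1,e1) and (s2,e2) overlap if s1 < e2 and s2 < e1.
v0 (6-14) vs v1..v2: overlaps v1, v2 -> 2
v1 (13-15) vs v2: overlaps v2 -> 1
Total overlapping pairs = 2 + 1 = 3

3


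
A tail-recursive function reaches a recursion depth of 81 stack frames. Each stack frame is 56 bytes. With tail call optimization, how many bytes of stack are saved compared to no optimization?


Without TCO: 81 * 56 = 4536 bytes
With TCO: reuse 1 frame = 56 bytes
Savings = 4536 - 56 = 4480

4480


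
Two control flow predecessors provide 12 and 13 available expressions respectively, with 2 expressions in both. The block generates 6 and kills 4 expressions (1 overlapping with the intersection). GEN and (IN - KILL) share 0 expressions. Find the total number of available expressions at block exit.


IN = intersection of predecessors = 2
IN - KILL = 2 - 1 = 1
|OUT| = |GEN| + |IN - KILL| - |GEN ∩ (IN - KILL)| = 6 + 1 - 0 = 7

7


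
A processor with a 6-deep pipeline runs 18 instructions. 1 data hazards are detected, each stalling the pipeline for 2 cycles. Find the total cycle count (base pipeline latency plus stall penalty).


Base cycles = 6 + 18 - 1 = 23
Total stalls = 1 * 2 = 2
Total = 23 + 2 = 25

25


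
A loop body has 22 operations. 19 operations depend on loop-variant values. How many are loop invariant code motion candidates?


Invariant candidates = total - loop-dependent
= 22 - 19 = 3

3


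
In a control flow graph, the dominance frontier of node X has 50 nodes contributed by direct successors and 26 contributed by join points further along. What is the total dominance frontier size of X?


DF(X) = direct successor contributions + join point contributions
= 50 + 26 = 76

76


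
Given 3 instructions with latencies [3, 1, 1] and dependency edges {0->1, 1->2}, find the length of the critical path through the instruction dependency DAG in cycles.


Compute longest path through dependency graph: dist(Ik) = max over predecessors of dist + latency(Ik).
dist(I0) = latency 3 = 3
dist(I1) = dist(I0) + 1 = 3 + 1 = 4
dist(I2) = dist(I1) + 1 = 4 + 1 = 5
Critical path = max dist = 5

5


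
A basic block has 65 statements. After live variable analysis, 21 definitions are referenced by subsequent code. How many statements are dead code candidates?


Dead code = total statements - live definitions
= 65 - 21 = 44

44


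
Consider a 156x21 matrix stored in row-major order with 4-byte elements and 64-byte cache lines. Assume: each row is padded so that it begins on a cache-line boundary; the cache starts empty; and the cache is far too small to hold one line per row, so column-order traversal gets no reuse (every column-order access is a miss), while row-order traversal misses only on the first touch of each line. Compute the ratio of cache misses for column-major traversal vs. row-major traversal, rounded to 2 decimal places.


Each row occupies 21 * 4 = 84 bytes and starts on a line boundary, so it spans ceil(84 / 64) = 2 cache lines.
Row-major traversal misses (one per line touched): 156 * ceil(21 * 4 / 64) = 312
Column-major traversal misses (no reuse, every access misses): 156 * 21 = 3276
Ratio = 3276 / 312 = 10.5

10.5


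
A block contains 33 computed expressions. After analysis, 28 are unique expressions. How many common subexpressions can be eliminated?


CSE count = total expressions - unique expressions
= 33 - 28 = 5

5


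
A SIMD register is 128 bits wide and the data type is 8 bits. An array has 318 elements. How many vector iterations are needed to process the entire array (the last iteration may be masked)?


Width = 128 / 8 = 16 elements per vector op
Iterations = ceil(318 / 16) = 20

20


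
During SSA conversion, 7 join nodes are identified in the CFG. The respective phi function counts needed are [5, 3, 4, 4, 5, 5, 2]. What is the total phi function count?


Total phi functions = sum of phi functions at each join node
= 5 + 3 + 4 + 4 + 5 + 5 + 2 = 28

28


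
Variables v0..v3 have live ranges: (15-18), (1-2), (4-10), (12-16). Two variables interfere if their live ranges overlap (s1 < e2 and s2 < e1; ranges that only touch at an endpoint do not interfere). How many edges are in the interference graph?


Check all pairs for overlapping intervals.
Two intervals (s1,e1) and (s2,e2) overlap if s1 < e2 and s2 < e1.
v0 (15-18) vs v1..v3: overlaps v3 -> 1
v1 (1-2) vs v2..v3: overlaps none -> 0
v2 (4-10) vs v3: overlaps none -> 0
Total overlapping pairs = 1 + 0 + 0 = 1

1


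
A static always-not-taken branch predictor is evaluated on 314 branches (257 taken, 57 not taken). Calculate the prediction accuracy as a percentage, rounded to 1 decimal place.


Predictor: always-not-taken
Correct predictions = 57
Accuracy = 57 / 314 * 100 = 18.2%

18.2


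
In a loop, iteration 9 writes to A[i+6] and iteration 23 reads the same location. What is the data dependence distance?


Distance = read iteration - write iteration
= 23 - 9 = 14

14


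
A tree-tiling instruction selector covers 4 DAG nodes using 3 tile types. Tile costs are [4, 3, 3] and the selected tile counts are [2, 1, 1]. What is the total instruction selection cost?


Total cost = sum(count_i * cost_i)
= 2*4 + 1*3 + 1*3
= 14

14


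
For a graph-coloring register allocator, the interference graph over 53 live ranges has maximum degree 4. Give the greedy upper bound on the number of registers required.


Greedy coloring never needs more than (max_degree + 1) colors: when coloring a vertex, at most max_degree neighbors are already colored.
Upper bound = 4 + 1 = 5

5


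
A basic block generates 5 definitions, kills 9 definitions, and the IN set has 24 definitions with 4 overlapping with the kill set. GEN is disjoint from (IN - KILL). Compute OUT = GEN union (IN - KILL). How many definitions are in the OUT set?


IN - KILL: 24 - 4 = 20 surviving definitions
OUT = GEN + surviving = 5 + 20 = 25

25


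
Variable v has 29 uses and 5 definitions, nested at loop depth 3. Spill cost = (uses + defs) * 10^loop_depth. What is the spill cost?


uses + defs = 29 + 5 = 34
10^3 = 1000
Spill cost = 34 * 1000 = 34000

34000


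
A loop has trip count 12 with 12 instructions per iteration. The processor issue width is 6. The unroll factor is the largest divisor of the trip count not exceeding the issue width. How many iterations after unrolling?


Largest divisor of 12 <= 6 is 6
New iterations = 12 / 6 = 2

2


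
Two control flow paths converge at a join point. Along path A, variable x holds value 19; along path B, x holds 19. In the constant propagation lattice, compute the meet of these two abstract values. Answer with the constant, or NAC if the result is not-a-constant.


Meet operation: if both paths give the same constant, result is that constant; if they differ, result is NAC (not-a-constant).
Path A: 19, Path B: 19 -> equal
Result: constant -> 19

19


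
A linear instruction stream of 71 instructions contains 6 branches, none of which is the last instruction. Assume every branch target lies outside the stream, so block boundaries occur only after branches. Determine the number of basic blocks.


With no in-sequence branch targets, the leaders are the first instruction plus the instruction after each branch.
Number of basic blocks = branches + 1
= 6 + 1 = 7

7


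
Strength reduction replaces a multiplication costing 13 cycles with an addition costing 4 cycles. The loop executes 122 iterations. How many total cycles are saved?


Per-iteration saving = 13 - 4 = 9
Total saved = 122 * 9 = 1098

1098


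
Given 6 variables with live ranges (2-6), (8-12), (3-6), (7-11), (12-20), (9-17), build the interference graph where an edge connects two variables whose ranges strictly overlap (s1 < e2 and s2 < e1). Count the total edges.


Check all pairs for overlapping intervals.
Two intervals (s1,e1) and (s2,e2) overlap if s1 < e2 and s2 < e1.
v0 (2-6) vs v1..v5: overlaps v2 -> 1
v1 (8-12) vs v2..v5: overlaps v3, v5 -> 2
v2 (3-6) vs v3..v5: overlaps none -> 0
v3 (7-11) vs v4..v5: overlaps v5 -> 1
v4 (12-20) vs v5: overlaps v5 -> 1
Total overlapping pairs = 1 + 2 + 0 + 1 + 1 = 5

5


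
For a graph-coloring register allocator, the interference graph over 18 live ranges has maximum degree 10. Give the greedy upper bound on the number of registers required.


Greedy coloring never needs more than (max_degree + 1) colors: when coloring a vertex, at most max_degree neighbors are already colored.
Upper bound = 10 + 1 = 11

11


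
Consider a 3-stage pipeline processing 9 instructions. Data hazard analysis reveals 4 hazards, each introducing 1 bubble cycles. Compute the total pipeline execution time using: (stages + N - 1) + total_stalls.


Base cycles = 3 + 9 - 1 = 11
Total stalls = 4 * 1 = 4
Total = 11 + 4 = 15

15


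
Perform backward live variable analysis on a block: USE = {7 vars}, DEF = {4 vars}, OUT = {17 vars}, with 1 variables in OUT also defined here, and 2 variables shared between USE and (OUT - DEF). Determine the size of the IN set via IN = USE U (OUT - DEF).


OUT - DEF: 17 - 1 = 16
|IN| = |USE| + |OUT - DEF| - |USE ∩ (OUT - DEF)| = 7 + 16 - 2 = 21

21


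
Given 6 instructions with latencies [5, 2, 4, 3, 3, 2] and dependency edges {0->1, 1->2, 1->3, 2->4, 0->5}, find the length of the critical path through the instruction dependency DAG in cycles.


Compute longest path through dependency graph: dist(Ik) = max over predecessors of dist + latency(Ik).
dist(I0) = latency 5 = 5
dist(I1) = dist(I0) + 2 = 5 + 2 = 7
dist(I2) = dist(I1) + 4 = 7 + 4 = 11
dist(I3) = dist(I1) + 3 = 7 + 3 = 10
dist(I4) = dist(I2) + 3 = 11 + 3 = 14
dist(I5) = dist(I0) + 2 = 5 + 2 = 7
Critical path = max dist = 14

14


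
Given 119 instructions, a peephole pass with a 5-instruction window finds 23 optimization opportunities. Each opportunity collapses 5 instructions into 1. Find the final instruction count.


Each match removes 4 instructions.
Total removed = 23 * 4 = 92
Remaining = 119 - 92 = 27

27


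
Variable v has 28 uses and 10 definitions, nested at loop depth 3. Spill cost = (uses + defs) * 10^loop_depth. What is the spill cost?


uses + defs = 28 + 10 = 38
10^3 = 1000
Spill cost = 38 * 1000 = 38000

38000


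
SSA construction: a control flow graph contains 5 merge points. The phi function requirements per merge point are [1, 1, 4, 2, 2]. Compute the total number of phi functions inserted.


Total phi functions = sum of phi functions at each join node
= 1 + 1 + 4 + 2 + 2 = 10

10


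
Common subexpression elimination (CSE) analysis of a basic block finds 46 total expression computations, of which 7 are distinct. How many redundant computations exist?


CSE count = total expressions - unique expressions
= 46 - 7 = 39

39


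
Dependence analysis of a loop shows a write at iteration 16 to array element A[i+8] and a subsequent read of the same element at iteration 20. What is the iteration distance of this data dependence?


Distance = read iteration - write iteration
= 20 - 16 = 4

4


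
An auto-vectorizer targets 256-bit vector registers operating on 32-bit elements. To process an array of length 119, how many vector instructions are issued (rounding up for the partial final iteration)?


Width = 256 / 32 = 8 elements per vector op
Iterations = ceil(119 / 8) = 15

15


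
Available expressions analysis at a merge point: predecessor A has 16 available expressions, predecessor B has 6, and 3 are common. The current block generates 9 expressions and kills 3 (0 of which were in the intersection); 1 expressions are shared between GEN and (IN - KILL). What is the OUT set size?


IN = intersection of predecessors = 3
IN - KILL = 3 - 0 = 3
|OUT| = |GEN| + |IN - KILL| - |GEN ∩ (IN - KILL)| = 9 + 3 - 1 = 11

11


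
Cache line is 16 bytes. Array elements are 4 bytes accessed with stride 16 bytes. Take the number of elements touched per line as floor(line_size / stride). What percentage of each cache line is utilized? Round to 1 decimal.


Elements per cache line = floor(16 / 16) = 1
Bytes used = 1 * 4 = 4
Utilization = 4 / 16 * 100 = 25.0%

25.0


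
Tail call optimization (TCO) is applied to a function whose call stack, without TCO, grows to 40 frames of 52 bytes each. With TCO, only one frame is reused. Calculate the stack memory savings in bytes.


Without TCO: 40 * 52 = 2080 bytes
With TCO: reuse 1 frame = 52 bytes
Savings = 2080 - 52 = 2028

2028


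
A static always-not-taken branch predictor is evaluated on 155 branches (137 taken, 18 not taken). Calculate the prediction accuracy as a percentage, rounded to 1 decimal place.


Predictor: always-not-taken
Correct predictions = 18
Accuracy = 18 / 155 * 100 = 11.6%

11.6


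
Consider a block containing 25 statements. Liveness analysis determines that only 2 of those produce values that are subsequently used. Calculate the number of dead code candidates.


Dead code = total statements - live definitions
= 25 - 2 = 23

23


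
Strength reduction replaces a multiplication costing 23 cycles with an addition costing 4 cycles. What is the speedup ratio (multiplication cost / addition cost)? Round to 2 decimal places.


Ratio = mult_cost / add_cost = 23 / 4 = 5.75

5.75


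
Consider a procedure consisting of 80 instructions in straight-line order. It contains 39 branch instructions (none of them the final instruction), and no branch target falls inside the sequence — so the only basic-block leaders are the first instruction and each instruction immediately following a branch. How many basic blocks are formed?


With no in-sequence branch targets, the leaders are the first instruction plus the instruction after each branch.
Number of basic blocks = branches + 1
= 39 + 1 = 40

40


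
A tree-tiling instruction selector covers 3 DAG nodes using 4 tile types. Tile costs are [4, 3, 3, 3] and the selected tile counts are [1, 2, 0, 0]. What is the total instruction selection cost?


Total cost = sum(count_i * cost_i)
= 1*4 + 2*3 + 0*3 + 0*3
= 10

10


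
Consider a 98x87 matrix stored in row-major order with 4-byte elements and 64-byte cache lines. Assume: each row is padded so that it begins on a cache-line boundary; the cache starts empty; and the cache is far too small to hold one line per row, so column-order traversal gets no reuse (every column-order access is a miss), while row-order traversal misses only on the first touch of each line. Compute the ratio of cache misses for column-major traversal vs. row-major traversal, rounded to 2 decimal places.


Each row occupies 87 * 4 = 348 bytes and starts on a line boundary, so it spans ceil(348 / 64) = 6 cache lines.
Row-major traversal misses (one per line touched): 98 * ceil(87 * 4 / 64) = 588
Column-major traversal misses (no reuse, every access misses): 98 * 87 = 8526
Ratio = 8526 / 588 = 14.5

14.5


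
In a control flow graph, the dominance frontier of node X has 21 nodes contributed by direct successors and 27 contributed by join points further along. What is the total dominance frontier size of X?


DF(X) = direct successor contributions + join point contributions
= 21 + 27 = 48

48


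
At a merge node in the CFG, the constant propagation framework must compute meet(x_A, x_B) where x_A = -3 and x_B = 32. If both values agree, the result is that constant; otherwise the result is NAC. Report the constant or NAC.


Meet operation: if both paths give the same constant, result is that constant; if they differ, result is NAC (not-a-constant).
Path A: -3, Path B: 32 -> differ
Result: not-a-constant -> NAC

NAC


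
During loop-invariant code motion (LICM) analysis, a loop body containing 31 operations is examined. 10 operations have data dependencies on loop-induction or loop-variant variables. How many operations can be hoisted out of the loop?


Invariant candidates = total - loop-dependent
= 31 - 10 = 21

21


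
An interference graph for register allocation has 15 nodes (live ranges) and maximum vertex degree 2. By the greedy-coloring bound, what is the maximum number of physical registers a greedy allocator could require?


Greedy coloring never needs more than (max_degree + 1) colors: when coloring a vertex, at most max_degree neighbors are already colored.
Upper bound = 2 + 1 = 3

3


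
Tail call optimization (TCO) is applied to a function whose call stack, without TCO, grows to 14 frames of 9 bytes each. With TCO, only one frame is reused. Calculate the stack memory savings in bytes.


Without TCO: 14 * 9 = 126 bytes
With TCO: reuse 1 frame = 9 bytes
Savings = 126 - 9 = 117

117


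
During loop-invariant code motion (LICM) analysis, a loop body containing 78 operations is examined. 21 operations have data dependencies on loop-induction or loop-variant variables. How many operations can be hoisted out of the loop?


Invariant candidates = total - loop-dependent
= 78 - 21 = 57

57


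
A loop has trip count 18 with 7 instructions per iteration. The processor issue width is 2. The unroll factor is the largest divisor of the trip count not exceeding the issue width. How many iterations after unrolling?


Largest divisor of 18 <= 2 is 2
New iterations = 18 / 2 = 9

9


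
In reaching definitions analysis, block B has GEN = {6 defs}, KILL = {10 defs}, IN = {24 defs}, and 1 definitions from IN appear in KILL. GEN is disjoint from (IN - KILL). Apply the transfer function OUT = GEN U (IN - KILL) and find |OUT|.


IN - KILL: 24 - 1 = 23 surviving definitions
OUT = GEN + surviving = 6 + 23 = 29

29


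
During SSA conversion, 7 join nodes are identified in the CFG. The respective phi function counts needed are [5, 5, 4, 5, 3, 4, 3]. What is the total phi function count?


Total phi functions = sum of phi functions at each join node
= 5 + 5 + 4 + 5 + 3 + 4 + 3 = 29

29


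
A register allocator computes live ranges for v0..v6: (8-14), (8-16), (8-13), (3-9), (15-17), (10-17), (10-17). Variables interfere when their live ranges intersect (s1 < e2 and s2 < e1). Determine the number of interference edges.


Check all pairs for overlapping intervals.
Two intervals (s1,e1) and (s2,e2) overlap if s1 < e2 and s2 < e1.
v0 (8-14) vs v1..v6: overlaps v1, v2, v3, v5, v6 -> 5
v1 (8-16) vs v2..v6: overlaps v2, v3, v4, v5, v6 -> 5
v2 (8-13) vs v3..v6: overlaps v3, v5, v6 -> 3
v3 (3-9) vs v4..v6: overlaps none -> 0
v4 (15-17) vs v5..v6: overlaps v5, v6 -> 2
v5 (10-17) vs v6: overlaps v6 -> 1
Total overlapping pairs = 5 + 5 + 3 + 0 + 2 + 1 = 16

16


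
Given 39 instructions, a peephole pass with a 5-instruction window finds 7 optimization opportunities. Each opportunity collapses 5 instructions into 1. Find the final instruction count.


Each match removes 4 instructions.
Total removed = 7 * 4 = 28
Remaining = 39 - 28 = 11

11


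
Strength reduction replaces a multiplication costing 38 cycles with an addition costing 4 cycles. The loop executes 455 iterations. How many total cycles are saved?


Per-iteration saving = 38 - 4 = 34
Total saved = 455 * 34 = 15470

15470


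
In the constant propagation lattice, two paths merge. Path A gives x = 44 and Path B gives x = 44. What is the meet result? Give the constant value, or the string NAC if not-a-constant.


Meet operation: if both paths give the same constant, result is that constant; if they differ, result is NAC (not-a-constant).
Path A: 44, Path B: 44 -> equal
Result: constant -> 44

44


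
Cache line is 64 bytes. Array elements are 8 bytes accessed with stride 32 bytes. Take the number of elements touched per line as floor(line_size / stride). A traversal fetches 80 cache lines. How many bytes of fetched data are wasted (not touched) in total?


Elements per line = floor(64 / 32) = 2
Bytes used per line = 2 * 8 = 16
Wasted per line = 64 - 16 = 48
Total wasted = 48 * 80 = 3840

3840


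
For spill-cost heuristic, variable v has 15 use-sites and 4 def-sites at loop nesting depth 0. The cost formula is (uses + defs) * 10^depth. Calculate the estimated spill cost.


uses + defs = 15 + 4 = 19
10^0 = 1
Spill cost = 19 * 1 = 19

19


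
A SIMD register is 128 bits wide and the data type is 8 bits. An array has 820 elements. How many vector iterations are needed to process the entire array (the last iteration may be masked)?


Width = 128 / 8 = 16 elements per vector op
Iterations = ceil(820 / 16) = 52

52


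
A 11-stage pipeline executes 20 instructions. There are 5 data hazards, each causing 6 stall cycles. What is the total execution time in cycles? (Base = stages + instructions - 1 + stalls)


Base cycles = 11 + 20 - 1 = 30
Total stalls = 5 * 6 = 30
Total = 30 + 30 = 60

60


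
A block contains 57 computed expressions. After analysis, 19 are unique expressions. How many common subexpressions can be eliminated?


CSE count = total expressions - unique expressions
= 57 - 19 = 38

38


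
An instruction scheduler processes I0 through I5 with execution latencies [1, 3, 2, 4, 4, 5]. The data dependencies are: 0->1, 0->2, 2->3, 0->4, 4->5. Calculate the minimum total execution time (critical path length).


Compute longest path through dependency graph: dist(Ik) = max over predecessors of dist + latency(Ik).
dist(I0) = latency 1 = 1
dist(I1) = dist(I0) + 3 = 1 + 3 = 4
dist(I2) = dist(I0) + 2 = 1 + 2 = 3
dist(I3) = dist(I2) + 4 = 3 + 4 = 7
dist(I4) = dist(I0) + 4 = 1 + 4 = 5
dist(I5) = dist(I4) + 5 = 5 + 5 = 10
Critical path = max dist = 10

10


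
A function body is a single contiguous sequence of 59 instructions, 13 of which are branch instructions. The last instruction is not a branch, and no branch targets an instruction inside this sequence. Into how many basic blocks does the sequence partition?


With no in-sequence branch targets, the leaders are the first instruction plus the instruction after each branch.
Number of basic blocks = branches + 1
= 13 + 1 = 14

14


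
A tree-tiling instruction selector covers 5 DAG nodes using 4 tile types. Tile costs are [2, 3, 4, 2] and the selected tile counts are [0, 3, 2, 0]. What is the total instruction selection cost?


Total cost = sum(count_i * cost_i)
= 0*2 + 3*3 + 2*4 + 0*2
= 17

17


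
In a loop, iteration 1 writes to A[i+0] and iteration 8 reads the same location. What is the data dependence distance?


Distance = read iteration - write iteration
= 8 - 1 = 7

7


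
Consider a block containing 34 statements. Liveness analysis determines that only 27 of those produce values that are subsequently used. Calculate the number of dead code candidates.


Dead code = total statements - live definitions
= 34 - 27 = 7

7


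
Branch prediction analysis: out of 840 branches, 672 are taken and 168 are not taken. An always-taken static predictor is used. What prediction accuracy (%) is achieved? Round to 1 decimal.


Predictor: always-taken
Correct predictions = 672
Accuracy = 672 / 840 * 100 = 80.0%

80.0


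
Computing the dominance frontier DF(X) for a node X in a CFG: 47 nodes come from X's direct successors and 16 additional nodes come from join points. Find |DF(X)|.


DF(X) = direct successor contributions + join point contributions
= 47 + 16 = 63

63


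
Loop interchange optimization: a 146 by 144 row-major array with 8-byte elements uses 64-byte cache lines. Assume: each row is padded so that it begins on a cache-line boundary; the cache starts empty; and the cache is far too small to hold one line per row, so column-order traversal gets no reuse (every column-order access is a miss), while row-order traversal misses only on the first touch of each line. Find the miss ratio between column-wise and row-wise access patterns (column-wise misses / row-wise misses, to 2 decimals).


Each row occupies 144 * 8 = 1152 bytes and starts on a line boundary, so it spans ceil(1152 / 64) = 18 cache lines.
Row-major traversal misses (one per line touched): 146 * ceil(144 * 8 / 64) = 2628
Column-major traversal misses (no reuse, every access misses): 146 * 144 = 21024
Ratio = 21024 / 2628 = 8.0

8.0


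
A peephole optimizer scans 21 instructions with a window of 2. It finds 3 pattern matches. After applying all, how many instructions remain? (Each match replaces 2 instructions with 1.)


Each match removes 1 instructions.
Total removed = 3 * 1 = 3
Remaining = 21 - 3 = 18

18


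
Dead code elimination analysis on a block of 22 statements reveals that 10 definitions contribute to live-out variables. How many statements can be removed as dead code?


Dead code = total statements - live definitions
= 22 - 10 = 12

12


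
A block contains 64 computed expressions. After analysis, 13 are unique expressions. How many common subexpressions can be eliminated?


CSE count = total expressions - unique expressions
= 64 - 13 = 51

51


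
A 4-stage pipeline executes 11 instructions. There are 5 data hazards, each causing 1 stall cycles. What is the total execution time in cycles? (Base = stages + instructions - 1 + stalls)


Base cycles = 4 + 11 - 1 = 14
Total stalls = 5 * 1 = 5
Total = 14 + 5 = 19

19


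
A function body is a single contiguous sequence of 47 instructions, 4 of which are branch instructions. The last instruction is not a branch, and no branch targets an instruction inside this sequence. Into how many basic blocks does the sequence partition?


With no in-sequence branch targets, the leaders are the first instruction plus the instruction after each branch.
Number of basic blocks = branches + 1
= 4 + 1 = 5

5


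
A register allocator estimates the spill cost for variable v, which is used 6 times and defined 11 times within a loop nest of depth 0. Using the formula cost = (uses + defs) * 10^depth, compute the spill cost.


uses + defs = 6 + 11 = 17
10^0 = 1
Spill cost = 17 * 1 = 17

17


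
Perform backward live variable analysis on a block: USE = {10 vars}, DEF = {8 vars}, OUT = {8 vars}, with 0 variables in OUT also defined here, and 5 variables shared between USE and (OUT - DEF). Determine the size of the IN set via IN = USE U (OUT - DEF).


OUT - DEF: 8 - 0 = 8
|IN| = |USE| + |OUT - DEF| - |USE ∩ (OUT - DEF)| = 10 + 8 - 5 = 13

13


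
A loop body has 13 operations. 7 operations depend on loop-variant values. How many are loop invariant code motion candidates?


Invariant candidates = total - loop-dependent
= 13 - 7 = 6

6


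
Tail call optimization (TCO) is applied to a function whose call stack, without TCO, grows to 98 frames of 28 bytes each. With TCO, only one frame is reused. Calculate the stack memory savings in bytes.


Without TCO: 98 * 28 = 2744 bytes
With TCO: reuse 1 frame = 28 bytes
Savings = 2744 - 28 = 2716

2716


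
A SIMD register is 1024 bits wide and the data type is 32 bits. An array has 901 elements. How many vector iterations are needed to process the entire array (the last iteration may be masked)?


Width = 1024 / 32 = 32 elements per vector op
Iterations = ceil(901 / 32) = 29

29


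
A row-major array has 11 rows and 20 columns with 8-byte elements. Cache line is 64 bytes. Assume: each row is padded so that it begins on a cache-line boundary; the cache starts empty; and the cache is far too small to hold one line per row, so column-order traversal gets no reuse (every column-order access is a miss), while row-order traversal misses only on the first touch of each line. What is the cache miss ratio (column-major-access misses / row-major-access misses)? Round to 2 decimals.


Each row occupies 20 * 8 = 160 bytes and starts on a line boundary, so it spans ceil(160 / 64) = 3 cache lines.
Row-major traversal misses (one per line touched): 11 * ceil(20 * 8 / 64) = 33
Column-major traversal misses (no reuse, every access misses): 11 * 20 = 220
Ratio = 220 / 33 = 6.67

6.67


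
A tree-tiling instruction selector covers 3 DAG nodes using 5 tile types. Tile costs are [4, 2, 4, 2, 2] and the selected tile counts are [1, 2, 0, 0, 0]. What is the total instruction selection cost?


Total cost = sum(count_i * cost_i)
= 1*4 + 2*2 + 0*4 + 0*2 + 0*2
= 8

8


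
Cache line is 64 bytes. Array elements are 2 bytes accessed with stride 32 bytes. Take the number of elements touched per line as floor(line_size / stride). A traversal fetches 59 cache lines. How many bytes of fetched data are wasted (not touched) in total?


Elements per line = floor(64 / 32) = 2
Bytes used per line = 2 * 2 = 4
Wasted per line = 64 - 4 = 60
Total wasted = 60 * 59 = 3540

3540


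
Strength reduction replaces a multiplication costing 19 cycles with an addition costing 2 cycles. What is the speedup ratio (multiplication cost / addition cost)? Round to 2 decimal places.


Ratio = mult_cost / add_cost = 19 / 2 = 9.5

9.5


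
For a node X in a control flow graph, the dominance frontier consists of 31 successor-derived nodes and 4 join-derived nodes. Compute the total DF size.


DF(X) = direct successor contributions + join point contributions
= 31 + 4 = 35

35


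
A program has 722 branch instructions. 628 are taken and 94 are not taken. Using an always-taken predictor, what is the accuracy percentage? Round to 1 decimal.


Predictor: always-taken
Correct predictions = 628
Accuracy = 628 / 722 * 100 = 87.0%

87.0


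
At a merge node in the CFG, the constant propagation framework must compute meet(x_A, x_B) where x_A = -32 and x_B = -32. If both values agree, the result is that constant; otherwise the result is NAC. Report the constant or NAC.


Meet operation: if both paths give the same constant, result is that constant; if they differ, result is NAC (not-a-constant).
Path A: -32, Path B: -32 -> equal
Result: constant -> -32

-32


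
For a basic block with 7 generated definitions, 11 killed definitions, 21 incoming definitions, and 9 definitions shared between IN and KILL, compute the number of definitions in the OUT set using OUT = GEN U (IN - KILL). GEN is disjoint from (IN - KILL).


IN - KILL: 21 - 9 = 12 surviving definitions
OUT = GEN + surviving = 7 + 12 = 19

19


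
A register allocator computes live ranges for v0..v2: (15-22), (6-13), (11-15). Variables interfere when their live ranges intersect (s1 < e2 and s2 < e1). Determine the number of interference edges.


Check all pairs for overlapping intervals.
Two intervals (s1,e1) and (s2,e2) overlap if s1 < e2 and s2 < e1.
v0 (15-22) vs v1..v2: overlaps none -> 0
v1 (6-13) vs v2: overlaps v2 -> 1
Total overlapping pairs = 0 + 1 = 1

1


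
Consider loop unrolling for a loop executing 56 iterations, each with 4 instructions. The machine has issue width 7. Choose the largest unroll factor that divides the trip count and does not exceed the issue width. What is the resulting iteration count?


Largest divisor of 56 <= 7 is 7
New iterations = 56 / 7 = 8

8


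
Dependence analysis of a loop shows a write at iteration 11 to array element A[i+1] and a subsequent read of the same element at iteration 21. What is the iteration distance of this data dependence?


Distance = read iteration - write iteration
= 21 - 11 = 10

10


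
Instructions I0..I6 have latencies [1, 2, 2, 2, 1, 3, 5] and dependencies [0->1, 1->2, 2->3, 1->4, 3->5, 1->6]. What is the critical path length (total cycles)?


Compute longest path through dependency graph: dist(Ik) = max over predecessors of dist + latency(Ik).
dist(I0) = latency 1 = 1
dist(I1) = dist(I0) + 2 = 1 + 2 = 3
dist(I2) = dist(I1) + 2 = 3 + 2 = 5
dist(I3) = dist(I2) + 2 = 5 + 2 = 7
dist(I4) = dist(I1) + 1 = 3 + 1 = 4
dist(I5) = dist(I3) + 3 = 7 + 3 = 10
dist(I6) = dist(I1) + 5 = 3 + 5 = 8
Critical path = max dist = 10

10


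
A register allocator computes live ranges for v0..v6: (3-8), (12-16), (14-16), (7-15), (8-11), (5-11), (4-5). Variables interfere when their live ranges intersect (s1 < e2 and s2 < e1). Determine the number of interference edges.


Check all pairs for overlapping intervals.
Two intervals (s1,e1) and (s2,e2) overlap if s1 < e2 and s2 < e1.
v0 (3-8) vs v1..v6: overlaps v3, v5, v6 -> 3
v1 (12-16) vs v2..v6: overlaps v2, v3 -> 2
v2 (14-16) vs v3..v6: overlaps v3 -> 1
v3 (7-15) vs v4..v6: overlaps v4, v5 -> 2
v4 (8-11) vs v5..v6: overlaps v5 -> 1
v5 (5-11) vs v6: overlaps none -> 0
Total overlapping pairs = 3 + 2 + 1 + 2 + 1 + 0 = 9

9
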